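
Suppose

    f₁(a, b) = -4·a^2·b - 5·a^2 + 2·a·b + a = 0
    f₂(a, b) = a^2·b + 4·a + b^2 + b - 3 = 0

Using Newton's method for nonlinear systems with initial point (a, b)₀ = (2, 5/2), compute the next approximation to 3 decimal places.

(1.476, 0.859)

At (2, 5/2): F = (-48.000, 23.750).
Jacobian J = [[-8·a·b - 10·a + 2·b + 1, -4·a^2 + 2·a], [2·a·b + 4, a^2 + 2·b + 1]].
At the point, J = [[-54.000, -12.000], [14.000, 10.000]] (det J = -372.000).
Solving J·Δ = −F gives Δ = (-0.524, -1.641).
Then the next iterate is (a, b)₁ = (1.476, 0.859).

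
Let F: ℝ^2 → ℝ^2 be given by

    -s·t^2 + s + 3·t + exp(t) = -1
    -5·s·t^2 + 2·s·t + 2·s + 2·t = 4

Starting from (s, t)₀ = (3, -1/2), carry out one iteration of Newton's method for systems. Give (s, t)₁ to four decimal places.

(-1.8772, -0.3030)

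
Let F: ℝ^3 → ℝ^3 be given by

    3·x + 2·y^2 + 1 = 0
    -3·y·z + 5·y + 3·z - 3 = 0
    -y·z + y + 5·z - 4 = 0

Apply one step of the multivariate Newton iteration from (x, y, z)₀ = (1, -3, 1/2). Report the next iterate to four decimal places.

At (1, -3, 1/2): F = (22.0000, -12.0000, -3.0000).
Jacobian J = [[3, 4·y, 0], [0, -3·z + 5, -3·y + 3], [0, -z + 1, -y + 5]].
At the point, J = [[3.0000, -12.0000, 0.0000], [0.0000, 3.5000, 12.0000], [0.0000, 0.5000, 8.0000]] (det J = 66.0000).
Solving J·Δ = −F gives Δ = (3.5758, 2.7273, 0.2045).
Then the next iterate is (x, y, z)₁ = (4.5758, -0.2727, 0.7045).

(4.5758, -0.2727, 0.7045)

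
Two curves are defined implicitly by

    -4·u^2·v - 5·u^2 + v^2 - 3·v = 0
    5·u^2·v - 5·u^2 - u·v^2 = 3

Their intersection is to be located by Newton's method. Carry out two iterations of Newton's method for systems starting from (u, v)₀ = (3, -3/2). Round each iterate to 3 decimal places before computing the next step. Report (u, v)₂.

(0.814, -0.948)

At (3, -3/2): F = (15.750, -122.250).
Jacobian J = [[-8·u·v - 10·u, -4·u^2 + 2·v - 3], [10·u·v - 10·u - v^2, 5·u^2 - 2·u·v]].
At the point, J = [[6.000, -42.000], [-77.250, 54.000]] (det J = -2920.500).
Solving J·Δ = −F gives Δ = (-1.467, 0.165).
Then the next iterate is (u, v)₁ = (1.533, -1.335).
Round to (1.533, -1.335) and repeat: F = (6.58626, -33.16944), J = [[1.04244, -15.07036], [-37.57777, 15.84355]].
Δ = (-0.719, 0.387), so (u, v)₂ = (0.814, -0.948).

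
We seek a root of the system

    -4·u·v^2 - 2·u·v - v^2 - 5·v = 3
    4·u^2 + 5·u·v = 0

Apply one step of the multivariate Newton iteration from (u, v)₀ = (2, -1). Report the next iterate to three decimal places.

At (2, -1): F = (-3.000, 6.000).
Jacobian J = [[-4·v^2 - 2·v, -8·u·v - 2·u - 2·v - 5], [8·u + 5·v, 5·u]].
At the point, J = [[-2.000, 9.000], [11.000, 10.000]] (det J = -119.000).
Solving J·Δ = −F gives Δ = (-0.706, 0.176).
Then the next iterate is (u, v)₁ = (1.294, -0.824).

(1.294, -0.824)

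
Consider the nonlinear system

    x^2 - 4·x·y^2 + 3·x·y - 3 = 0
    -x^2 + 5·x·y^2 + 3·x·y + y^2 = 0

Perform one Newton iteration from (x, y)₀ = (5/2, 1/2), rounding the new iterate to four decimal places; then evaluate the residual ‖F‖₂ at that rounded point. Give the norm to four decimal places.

At (5/2, 1/2): F = (4.5000, 0.8750).
Jacobian J = [[2·x - 4·y^2 + 3·y, -8·x·y + 3·x], [-2·x + 5·y^2 + 3·y, 10·x·y + 3·x + 2·y]].
At the point, J = [[5.5000, -2.5000], [-2.2500, 21.0000]] (det J = 109.8750).
Solving J·Δ = −F gives Δ = (-0.8800, -0.1359).
Then the next iterate is (x, y)₁ = (1.6200, 0.3641).
Re-evaluating at (1.6200, 0.3641): F = (0.534880, 0.351502), so ‖F‖₂ = 0.6400.

0.6400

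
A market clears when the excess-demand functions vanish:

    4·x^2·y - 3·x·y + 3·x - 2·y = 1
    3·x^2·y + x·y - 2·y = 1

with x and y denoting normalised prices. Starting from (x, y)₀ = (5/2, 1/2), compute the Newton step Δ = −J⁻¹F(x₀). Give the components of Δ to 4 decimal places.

(-1.4442, 0.1521)

At (5/2, 1/2): F = (14.2500, 8.6250).
Jacobian J = [[8·x·y - 3·y + 3, 4·x^2 - 3·x - 2], [6·x·y + y, 3·x^2 + x - 2]].
At the point, J = [[11.5000, 15.5000], [8.0000, 19.2500]] (det J = 97.3750).
Solving J·Δ = −F gives Δ = (-1.4442, 0.1521).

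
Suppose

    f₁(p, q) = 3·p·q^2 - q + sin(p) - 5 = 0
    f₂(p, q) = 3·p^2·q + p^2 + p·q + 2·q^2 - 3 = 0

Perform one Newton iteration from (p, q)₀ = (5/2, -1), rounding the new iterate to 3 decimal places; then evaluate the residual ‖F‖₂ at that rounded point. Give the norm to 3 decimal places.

4.747

At (5/2, -1): F = (4.09847, -16.000).
Jacobian J = [[3·q^2 + cos(p), 6·p·q - 1], [6·p·q + 2·p + q, 3·p^2 + p + 4·q]].
At the point, J = [[2.19886, -16.000], [-11.000, 17.250]] (det J = -138.06973).
Solving J·Δ = −F gives Δ = (-1.342, 0.072).
Then the next iterate is (p, q)₁ = (1.158, -0.928).
Re-evaluating at (1.158, -0.928): F = (-0.16424, -4.74454), so ‖F‖₂ = 4.747.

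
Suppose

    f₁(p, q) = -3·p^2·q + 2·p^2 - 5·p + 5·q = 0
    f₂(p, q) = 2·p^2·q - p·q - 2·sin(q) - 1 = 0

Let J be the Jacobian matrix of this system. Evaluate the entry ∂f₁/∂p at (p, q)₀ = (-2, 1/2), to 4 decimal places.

-7.0000

∂f₁/∂p = -6·p·q + 4·p - 5.
At (-2, 1/2) this is -7.0000.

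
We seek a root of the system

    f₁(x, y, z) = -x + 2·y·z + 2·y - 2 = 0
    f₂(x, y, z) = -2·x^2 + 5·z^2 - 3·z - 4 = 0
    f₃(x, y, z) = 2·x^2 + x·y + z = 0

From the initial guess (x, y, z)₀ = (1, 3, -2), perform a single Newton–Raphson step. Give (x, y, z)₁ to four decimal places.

At (1, 3, -2): F = (-9.0000, 20.0000, 3.0000).
Jacobian J = [[-1, 2·z + 2, 2·y], [-4·x, 0, 10·z - 3], [4·x + y, x, 1]].
At the point, J = [[-1.0000, -2.0000, 6.0000], [-4.0000, 0.0000, -23.0000], [7.0000, 1.0000, 1.0000]] (det J = 267.0000).
Solving J·Δ = −F gives Δ = (-0.3408, -1.5431, 0.9288).
Then the next iterate is (x, y, z)₁ = (0.6592, 1.4569, -1.0712).

(0.6592, 1.4569, -1.0712)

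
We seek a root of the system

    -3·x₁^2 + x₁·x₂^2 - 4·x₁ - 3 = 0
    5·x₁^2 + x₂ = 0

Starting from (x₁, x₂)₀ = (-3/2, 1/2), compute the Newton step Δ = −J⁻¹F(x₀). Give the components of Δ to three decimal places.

At (-3/2, 1/2): F = (-4.125, 11.750).
Jacobian J = [[-6·x₁ + x₂^2 - 4, 2·x₁·x₂], [10·x₁, 1]].
At the point, J = [[5.250, -1.500], [-15.000, 1.000]] (det J = -17.250).
Solving J·Δ = −F gives Δ = (0.783, -0.011).

(0.783, -0.011)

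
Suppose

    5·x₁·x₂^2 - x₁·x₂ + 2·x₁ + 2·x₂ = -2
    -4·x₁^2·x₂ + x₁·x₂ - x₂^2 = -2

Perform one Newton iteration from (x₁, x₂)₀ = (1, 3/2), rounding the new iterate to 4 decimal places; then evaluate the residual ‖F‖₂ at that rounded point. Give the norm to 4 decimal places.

At (1, 3/2): F = (16.7500, -4.7500).
Jacobian J = [[5·x₂^2 - x₂ + 2, 10·x₁·x₂ - x₁ + 2], [-8·x₁·x₂ + x₂, -4·x₁^2 + x₁ - 2·x₂]].
At the point, J = [[11.7500, 16.0000], [-10.5000, -6.0000]] (det J = 97.5000).
Solving J·Δ = −F gives Δ = (0.2513, -1.2314).
Then the next iterate is (x₁, x₂)₁ = (1.2513, 0.2686).
Re-evaluating at (1.2513, 0.2686): F = (5.155082, 0.581710), so ‖F‖₂ = 5.1878.

5.1878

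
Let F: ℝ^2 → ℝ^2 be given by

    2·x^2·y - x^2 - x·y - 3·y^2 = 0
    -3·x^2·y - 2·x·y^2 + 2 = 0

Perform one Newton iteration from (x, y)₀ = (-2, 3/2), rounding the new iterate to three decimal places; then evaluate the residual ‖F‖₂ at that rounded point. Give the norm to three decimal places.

4.011

At (-2, 3/2): F = (4.250, -7.000).
Jacobian J = [[4·x·y - 2·x - y, 2·x^2 - x - 6·y], [-6·x·y - 2·y^2, -3·x^2 - 4·x·y]].
At the point, J = [[-9.500, 1.000], [13.500, 0.000]] (det J = -13.500).
Solving J·Δ = −F gives Δ = (0.519, 0.676).
Then the next iterate is (x, y)₁ = (-1.481, 2.176).
Re-evaluating at (-1.481, 2.176): F = (-3.63013, 1.70674), so ‖F‖₂ = 4.011.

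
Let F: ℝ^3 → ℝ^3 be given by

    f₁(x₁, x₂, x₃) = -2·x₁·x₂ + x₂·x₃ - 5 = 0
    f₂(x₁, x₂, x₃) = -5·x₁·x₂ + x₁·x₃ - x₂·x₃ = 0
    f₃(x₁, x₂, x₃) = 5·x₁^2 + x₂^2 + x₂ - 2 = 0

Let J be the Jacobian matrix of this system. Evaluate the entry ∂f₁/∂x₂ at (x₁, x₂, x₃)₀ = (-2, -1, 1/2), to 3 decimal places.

4.500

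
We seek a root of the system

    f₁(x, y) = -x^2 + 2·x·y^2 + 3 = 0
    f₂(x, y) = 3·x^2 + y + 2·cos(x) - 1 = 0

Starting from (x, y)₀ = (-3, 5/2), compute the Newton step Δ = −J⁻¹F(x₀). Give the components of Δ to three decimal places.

At (-3, 5/2): F = (-43.500, 26.52002).
Jacobian J = [[-2·x + 2·y^2, 4·x·y], [6·x - 2·sin(x), 1]].
At the point, J = [[18.500, -30.000], [-17.71776, 1.000]] (det J = -513.03280).
Solving J·Δ = −F gives Δ = (1.466, -0.546).

(1.466, -0.546)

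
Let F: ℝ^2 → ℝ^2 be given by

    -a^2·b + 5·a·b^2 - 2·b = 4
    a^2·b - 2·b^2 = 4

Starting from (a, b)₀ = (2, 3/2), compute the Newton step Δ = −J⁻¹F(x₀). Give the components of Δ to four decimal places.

At (2, 3/2): F = (9.5000, -2.5000).
Jacobian J = [[-2·a·b + 5·b^2, -a^2 + 10·a·b - 2], [2·a·b, a^2 - 4·b]].
At the point, J = [[5.2500, 24.0000], [6.0000, -2.0000]] (det J = -154.5000).
Solving J·Δ = −F gives Δ = (0.2654, -0.4539).

(0.2654, -0.4539)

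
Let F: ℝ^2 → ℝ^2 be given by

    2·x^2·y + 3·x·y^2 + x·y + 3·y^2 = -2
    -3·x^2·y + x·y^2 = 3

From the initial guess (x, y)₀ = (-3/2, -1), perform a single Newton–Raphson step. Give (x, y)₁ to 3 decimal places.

At (-3/2, -1): F = (-2.500, 2.250).
Jacobian J = [[4·x·y + 3·y^2 + y, 2·x^2 + 6·x·y + x + 6·y], [-6·x·y + y^2, -3·x^2 + 2·x·y]].
At the point, J = [[8.000, 6.000], [-8.000, -3.750]] (det J = 18.000).
Solving J·Δ = −F gives Δ = (0.229, 0.111).
Then the next iterate is (x, y)₁ = (-1.271, -0.889).

(-1.271, -0.889)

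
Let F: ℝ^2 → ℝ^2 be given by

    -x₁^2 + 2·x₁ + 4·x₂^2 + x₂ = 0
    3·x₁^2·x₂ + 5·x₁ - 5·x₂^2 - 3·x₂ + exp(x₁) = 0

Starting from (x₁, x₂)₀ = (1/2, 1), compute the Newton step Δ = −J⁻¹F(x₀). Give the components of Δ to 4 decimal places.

At (1/2, 1): F = (5.7500, -3.101279).
Jacobian J = [[-2·x₁ + 2, 8·x₂ + 1], [6·x₁·x₂ + exp(x₁) + 5, 3·x₁^2 - 10·x₂ - 3]].
At the point, J = [[1.0000, 9.0000], [9.648721, -12.2500]] (det J = -99.088491).
Solving J·Δ = −F gives Δ = (-0.4292, -0.5912).

(-0.4292, -0.5912)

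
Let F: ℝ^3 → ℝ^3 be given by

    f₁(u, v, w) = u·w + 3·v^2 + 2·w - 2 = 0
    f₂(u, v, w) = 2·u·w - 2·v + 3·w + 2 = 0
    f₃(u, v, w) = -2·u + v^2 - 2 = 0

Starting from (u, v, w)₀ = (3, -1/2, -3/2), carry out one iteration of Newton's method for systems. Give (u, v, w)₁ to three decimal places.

At (3, -1/2, -3/2): F = (-8.750, -10.500, -7.750).
Jacobian J = [[w, 6·v, u + 2], [2·w, -2, 2·u + 3], [-2, 2·v, 0]].
At the point, J = [[-1.500, -3.000, 5.000], [-3.000, -2.000, 9.000], [-2.000, -1.000, 0.000]] (det J = 35.500).
Solving J·Δ = −F gives Δ = (-2.972, -1.806, -0.225).
Then the next iterate is (u, v, w)₁ = (0.028, -2.306, -1.725).

(0.028, -2.306, -1.725)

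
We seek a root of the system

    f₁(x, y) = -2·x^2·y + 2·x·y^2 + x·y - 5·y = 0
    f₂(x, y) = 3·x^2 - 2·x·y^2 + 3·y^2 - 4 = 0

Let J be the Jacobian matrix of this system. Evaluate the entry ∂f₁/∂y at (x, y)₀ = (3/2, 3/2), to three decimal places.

∂f₁/∂y = -2·x^2 + 4·x·y + x - 5.
At (3/2, 3/2) this is 1.000.

1.000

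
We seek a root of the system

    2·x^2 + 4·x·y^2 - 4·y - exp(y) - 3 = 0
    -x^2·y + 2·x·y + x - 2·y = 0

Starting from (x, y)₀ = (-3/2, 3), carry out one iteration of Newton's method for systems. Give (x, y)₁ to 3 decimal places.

At (-3/2, 3): F = (-84.58554, -23.250).
Jacobian J = [[4·x + 4·y^2, 8·x·y - exp(y) - 4], [-2·x·y + 2·y + 1, -x^2 + 2·x - 2]].
At the point, J = [[30.000, -60.08554], [16.000, -7.250]] (det J = 743.86859).
Solving J·Δ = −F gives Δ = (1.054, -0.882).
Then the next iterate is (x, y)₁ = (-0.446, 2.118).

(-0.446, 2.118)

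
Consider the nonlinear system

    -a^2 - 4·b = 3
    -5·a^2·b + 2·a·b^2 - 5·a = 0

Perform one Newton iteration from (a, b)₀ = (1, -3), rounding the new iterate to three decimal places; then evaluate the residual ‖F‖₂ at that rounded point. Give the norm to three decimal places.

3.516

At (1, -3): F = (8.000, 28.000).
Jacobian J = [[-2·a, -4], [-10·a·b + 2·b^2 - 5, -5·a^2 + 4·a·b]].
At the point, J = [[-2.000, -4.000], [43.000, -17.000]] (det J = 206.000).
Solving J·Δ = −F gives Δ = (0.117, 1.942).
Then the next iterate is (a, b)₁ = (1.117, -1.058).
Re-evaluating at (1.117, -1.058): F = (-0.01569, 3.51593), so ‖F‖₂ = 3.516.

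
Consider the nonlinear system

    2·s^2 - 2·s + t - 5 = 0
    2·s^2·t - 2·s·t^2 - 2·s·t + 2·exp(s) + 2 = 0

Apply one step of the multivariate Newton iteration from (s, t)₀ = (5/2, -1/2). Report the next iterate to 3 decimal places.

(2.455, -2.137)

At (5/2, -1/2): F = (2.000, 21.36499).
Jacobian J = [[4·s - 2, 1], [4·s·t - 2·t^2 - 2·t + 2·exp(s), 2·s^2 - 4·s·t - 2·s]].
At the point, J = [[8.000, 1.000], [19.86499, 12.500]] (det J = 80.13501).
Solving J·Δ = −F gives Δ = (-0.045, -1.637).
Then the next iterate is (s, t)₁ = (2.455, -2.137).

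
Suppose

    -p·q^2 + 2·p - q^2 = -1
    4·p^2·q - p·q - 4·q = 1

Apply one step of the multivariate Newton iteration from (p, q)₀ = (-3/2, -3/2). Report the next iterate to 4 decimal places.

(-0.7104, -2.2149)

At (-3/2, -3/2): F = (-0.8750, -10.7500).
Jacobian J = [[-q^2 + 2, -2·p·q - 2·q], [8·p·q - q, 4·p^2 - p - 4]].
At the point, J = [[-0.2500, -1.5000], [19.5000, 6.5000]] (det J = 27.6250).
Solving J·Δ = −F gives Δ = (0.7896, -0.7149).
Then the next iterate is (p, q)₁ = (-0.7104, -2.2149).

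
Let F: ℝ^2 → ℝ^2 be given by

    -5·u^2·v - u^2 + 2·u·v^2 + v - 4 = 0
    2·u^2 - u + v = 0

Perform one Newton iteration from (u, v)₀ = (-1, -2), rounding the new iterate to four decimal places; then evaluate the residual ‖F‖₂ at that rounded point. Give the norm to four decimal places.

3.4403

At (-1, -2): F = (-5.0000, 1.0000).
Jacobian J = [[-10·u·v - 2·u + 2·v^2, -5·u^2 + 4·u·v + 1], [4·u - 1, 1]].
At the point, J = [[-10.0000, 4.0000], [-5.0000, 1.0000]] (det J = 10.0000).
Solving J·Δ = −F gives Δ = (0.9000, 3.5000).
Then the next iterate is (u, v)₁ = (-0.1000, 1.5000).
Re-evaluating at (-0.1000, 1.5000): F = (-3.0350, 1.6200), so ‖F‖₂ = 3.4403.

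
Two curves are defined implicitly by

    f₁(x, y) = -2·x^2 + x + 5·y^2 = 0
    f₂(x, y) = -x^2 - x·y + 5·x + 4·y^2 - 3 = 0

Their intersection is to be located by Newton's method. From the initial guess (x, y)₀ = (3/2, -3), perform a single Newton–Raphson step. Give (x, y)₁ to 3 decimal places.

At (3/2, -3): F = (42.000, 42.750).
Jacobian J = [[-4·x + 1, 10·y], [-2·x - y + 5, -x + 8·y]].
At the point, J = [[-5.000, -30.000], [5.000, -25.500]] (det J = 277.500).
Solving J·Δ = −F gives Δ = (-0.762, 1.527).
Then the next iterate is (x, y)₁ = (0.738, -1.473).

(0.738, -1.473)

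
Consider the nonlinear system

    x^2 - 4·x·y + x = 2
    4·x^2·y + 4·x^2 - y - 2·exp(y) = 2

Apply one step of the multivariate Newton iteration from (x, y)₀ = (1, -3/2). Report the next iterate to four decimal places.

At (1, -3/2): F = (6.0000, -2.946260).
Jacobian J = [[2·x - 4·y + 1, -4·x], [8·x·y + 8·x, 4·x^2 - 2·exp(y) - 1]].
At the point, J = [[9.0000, -4.0000], [-4.0000, 2.553740]] (det J = 6.983657).
Solving J·Δ = −F gives Δ = (-0.5065, 0.3603).
Then the next iterate is (x, y)₁ = (0.4935, -1.1397).

(0.4935, -1.1397)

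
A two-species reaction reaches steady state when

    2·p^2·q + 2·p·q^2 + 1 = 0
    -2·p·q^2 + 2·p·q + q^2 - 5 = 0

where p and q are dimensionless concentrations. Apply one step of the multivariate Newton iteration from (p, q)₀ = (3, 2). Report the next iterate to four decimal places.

At (3, 2): F = (61.0000, -13.0000).
Jacobian J = [[4·p·q + 2·q^2, 2·p^2 + 4·p·q], [-2·q^2 + 2·q, -4·p·q + 2·p + 2·q]].
At the point, J = [[32.0000, 42.0000], [-4.0000, -14.0000]] (det J = -280.0000).
Solving J·Δ = −F gives Δ = (-1.1000, -0.6143).
Then the next iterate is (p, q)₁ = (1.9000, 1.3857).

(1.9000, 1.3857)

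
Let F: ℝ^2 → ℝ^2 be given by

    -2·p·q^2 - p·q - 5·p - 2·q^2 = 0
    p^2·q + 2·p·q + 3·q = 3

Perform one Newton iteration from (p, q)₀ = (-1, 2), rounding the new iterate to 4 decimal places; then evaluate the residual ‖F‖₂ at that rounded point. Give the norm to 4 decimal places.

At (-1, 2): F = (7.0000, 1.0000).
Jacobian J = [[-2·q^2 - q - 5, -4·p·q - p - 4·q], [2·p·q + 2·q, p^2 + 2·p + 3]].
At the point, J = [[-15.0000, 1.0000], [0.0000, 2.0000]] (det J = -30.0000).
Solving J·Δ = −F gives Δ = (0.4333, -0.5000).
Then the next iterate is (p, q)₁ = (-0.5667, 1.5000).
Re-evaluating at (-0.5667, 1.5000): F = (1.7337, 0.281623), so ‖F‖₂ = 1.7564.

1.7564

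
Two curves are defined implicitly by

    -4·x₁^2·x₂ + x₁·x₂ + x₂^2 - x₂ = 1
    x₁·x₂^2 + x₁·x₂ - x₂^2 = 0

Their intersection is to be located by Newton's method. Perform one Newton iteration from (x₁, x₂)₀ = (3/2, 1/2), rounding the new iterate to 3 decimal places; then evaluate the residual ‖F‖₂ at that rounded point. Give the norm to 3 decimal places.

1.861

At (3/2, 1/2): F = (-5.000, 0.875).
Jacobian J = [[-8·x₁·x₂ + x₂, -4·x₁^2 + x₁ + 2·x₂ - 1], [x₂^2 + x₂, 2·x₁·x₂ + x₁ - 2·x₂]].
At the point, J = [[-5.500, -7.500], [0.750, 2.000]] (det J = -5.375).
Solving J·Δ = −F gives Δ = (-0.640, -0.198).
Then the next iterate is (x₁, x₂)₁ = (0.860, 0.302).
Re-evaluating at (0.860, 0.302): F = (-1.84451, 0.24695), so ‖F‖₂ = 1.861.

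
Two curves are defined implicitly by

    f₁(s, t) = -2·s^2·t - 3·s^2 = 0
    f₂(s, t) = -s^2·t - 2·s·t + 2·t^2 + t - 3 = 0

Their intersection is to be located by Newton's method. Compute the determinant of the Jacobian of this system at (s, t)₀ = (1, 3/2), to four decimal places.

-60.0000

J = [[-4·s·t - 6·s, -2·s^2], [-2·s·t - 2·t, -s^2 - 2·s + 4·t + 1]].
At the point, J = [[-12.0000, -2.0000], [-6.0000, 4.0000]].
det J = -60.0000.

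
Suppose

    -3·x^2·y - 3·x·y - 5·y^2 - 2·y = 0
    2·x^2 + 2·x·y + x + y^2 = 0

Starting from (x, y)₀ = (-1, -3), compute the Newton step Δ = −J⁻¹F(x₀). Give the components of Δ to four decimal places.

(0.4198, 1.5278)

At (-1, -3): F = (-39.0000, 16.0000).
Jacobian J = [[-6·x·y - 3·y, -3·x^2 - 3·x - 10·y - 2], [4·x + 2·y + 1, 2·x + 2·y]].
At the point, J = [[-9.0000, 28.0000], [-9.0000, -8.0000]] (det J = 324.0000).
Solving J·Δ = −F gives Δ = (0.4198, 1.5278).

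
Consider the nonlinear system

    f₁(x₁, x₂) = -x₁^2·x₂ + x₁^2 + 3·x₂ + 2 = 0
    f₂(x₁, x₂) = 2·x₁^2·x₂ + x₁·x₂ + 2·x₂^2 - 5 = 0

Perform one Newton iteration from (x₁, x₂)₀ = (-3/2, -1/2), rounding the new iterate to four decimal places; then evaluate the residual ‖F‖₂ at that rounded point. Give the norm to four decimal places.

9.7383

At (-3/2, -1/2): F = (3.8750, -6.0000).
Jacobian J = [[-2·x₁·x₂ + 2·x₁, -x₁^2 + 3], [4·x₁·x₂ + x₂, 2·x₁^2 + x₁ + 4·x₂]].
At the point, J = [[-4.5000, 0.7500], [2.5000, 1.0000]] (det J = -6.3750).
Solving J·Δ = −F gives Δ = (1.3137, 2.7157).
Then the next iterate is (x₁, x₂)₁ = (-0.1863, 2.2157).
Re-evaluating at (-0.1863, 2.2157): F = (8.604906, 4.559672), so ‖F‖₂ = 9.7383.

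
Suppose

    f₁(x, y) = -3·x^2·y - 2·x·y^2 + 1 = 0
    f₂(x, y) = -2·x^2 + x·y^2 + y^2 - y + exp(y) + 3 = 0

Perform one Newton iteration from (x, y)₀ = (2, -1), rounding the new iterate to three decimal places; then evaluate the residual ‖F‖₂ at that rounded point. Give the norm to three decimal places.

2.853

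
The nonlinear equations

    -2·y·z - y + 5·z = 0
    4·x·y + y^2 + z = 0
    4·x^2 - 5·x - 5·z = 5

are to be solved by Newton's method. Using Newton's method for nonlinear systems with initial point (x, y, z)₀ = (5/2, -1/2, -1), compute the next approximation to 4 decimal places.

(1.9488, -0.0776, -0.1537)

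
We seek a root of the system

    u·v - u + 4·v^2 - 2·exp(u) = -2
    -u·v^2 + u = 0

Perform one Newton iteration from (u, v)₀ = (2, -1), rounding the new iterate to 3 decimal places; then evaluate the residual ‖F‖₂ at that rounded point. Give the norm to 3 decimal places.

3.373

At (2, -1): F = (-12.77811, 0.000).
Jacobian J = [[v - 2·exp(u) - 1, u + 8·v], [-v^2 + 1, -2·u·v]].
At the point, J = [[-16.77811, -6.000], [0.000, 4.000]] (det J = -67.11245).
Solving J·Δ = −F gives Δ = (-0.762, 0.000).
Then the next iterate is (u, v)₁ = (1.238, -1.000).
Re-evaluating at (1.238, -1.000): F = (-3.37342, 0.000), so ‖F‖₂ = 3.373.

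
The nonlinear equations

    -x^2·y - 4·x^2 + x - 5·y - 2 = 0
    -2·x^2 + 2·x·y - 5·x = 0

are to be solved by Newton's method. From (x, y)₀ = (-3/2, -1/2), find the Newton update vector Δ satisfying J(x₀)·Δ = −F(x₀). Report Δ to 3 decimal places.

(1.717, 1.500)

At (-3/2, -1/2): F = (-8.875, 4.500).
Jacobian J = [[-2·x·y - 8·x + 1, -x^2 - 5], [-4·x + 2·y - 5, 2·x]].
At the point, J = [[11.500, -7.250], [0.000, -3.000]] (det J = -34.500).
Solving J·Δ = −F gives Δ = (1.717, 1.500).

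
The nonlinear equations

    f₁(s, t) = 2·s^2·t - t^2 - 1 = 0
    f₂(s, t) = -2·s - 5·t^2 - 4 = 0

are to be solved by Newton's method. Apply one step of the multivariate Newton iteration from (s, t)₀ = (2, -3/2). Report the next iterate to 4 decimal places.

(1.8924, -0.2310)

At (2, -3/2): F = (-15.2500, -19.2500).
Jacobian J = [[4·s·t, 2·s^2 - 2·t], [-2, -10·t]].
At the point, J = [[-12.0000, 11.0000], [-2.0000, 15.0000]] (det J = -158.0000).
Solving J·Δ = −F gives Δ = (-0.1076, 1.2690).
Then the next iterate is (s, t)₁ = (1.8924, -0.2310).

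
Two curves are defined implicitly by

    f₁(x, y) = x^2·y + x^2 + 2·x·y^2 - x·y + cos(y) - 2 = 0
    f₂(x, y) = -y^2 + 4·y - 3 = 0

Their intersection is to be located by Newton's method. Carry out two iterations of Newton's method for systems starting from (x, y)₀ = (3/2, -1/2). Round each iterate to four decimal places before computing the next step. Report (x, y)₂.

(0.7292, 0.9302)

At (3/2, -1/2): F = (1.502583, -5.2500).
Jacobian J = [[2·x·y + 2·x + 2·y^2 - y, x^2 + 4·x·y - x - sin(y)], [0, -2·y + 4]].
At the point, J = [[2.5000, -1.770574], [0.0000, 5.0000]] (det J = 12.5000).
Solving J·Δ = −F gives Δ = (0.1426, 1.0500).
Then the next iterate is (x, y)₁ = (1.6426, 0.5500).
Round to (1.6426, 0.5500) and repeat: F = (3.124976, -1.1025), J = [[5.147060, 4.146568], [0.0000, 2.9000]].
Δ = (-0.9134, 0.3802), so (x, y)₂ = (0.7292, 0.9302).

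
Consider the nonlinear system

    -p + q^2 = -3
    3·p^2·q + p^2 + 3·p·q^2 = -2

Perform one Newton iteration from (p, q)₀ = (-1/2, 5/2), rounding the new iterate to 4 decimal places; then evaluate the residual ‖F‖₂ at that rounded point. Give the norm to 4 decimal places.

At (-1/2, 5/2): F = (9.7500, -5.2500).
Jacobian J = [[-1, 2·q], [6·p·q + 2·p + 3·q^2, 3·p^2 + 6·p·q]].
At the point, J = [[-1.0000, 5.0000], [10.2500, -6.7500]] (det J = -44.5000).
Solving J·Δ = −F gives Δ = (-0.8890, -2.1278).
Then the next iterate is (p, q)₁ = (-1.3890, 0.3722).
Re-evaluating at (-1.3890, 0.3722): F = (4.527533, 5.506334), so ‖F‖₂ = 7.1287.

7.1287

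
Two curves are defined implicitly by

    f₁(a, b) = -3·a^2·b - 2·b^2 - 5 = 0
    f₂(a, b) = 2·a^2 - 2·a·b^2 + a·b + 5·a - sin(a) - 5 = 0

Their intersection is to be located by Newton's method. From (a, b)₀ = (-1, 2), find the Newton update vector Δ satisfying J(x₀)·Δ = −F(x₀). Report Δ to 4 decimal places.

(6.3211, 5.1685)

At (-1, 2): F = (-19.0000, -1.158529).
Jacobian J = [[-6·a·b, -3·a^2 - 4·b], [4·a - 2·b^2 + b - cos(a) + 5, -4·a·b + a]].
At the point, J = [[12.0000, -11.0000], [-5.540302, 7.0000]] (det J = 23.056675).
Solving J·Δ = −F gives Δ = (6.3211, 5.1685).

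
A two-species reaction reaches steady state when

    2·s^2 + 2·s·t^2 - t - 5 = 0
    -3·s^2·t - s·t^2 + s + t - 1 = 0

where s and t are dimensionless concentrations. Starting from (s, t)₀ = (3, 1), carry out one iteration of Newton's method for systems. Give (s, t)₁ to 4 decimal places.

(1.8840, 0.7840)

At (3, 1): F = (18.0000, -27.0000).
Jacobian J = [[4·s + 2·t^2, 4·s·t - 1], [-6·s·t - t^2 + 1, -3·s^2 - 2·s·t + 1]].
At the point, J = [[14.0000, 11.0000], [-18.0000, -32.0000]] (det J = -250.0000).
Solving J·Δ = −F gives Δ = (-1.1160, -0.2160).
Then the next iterate is (s, t)₁ = (1.8840, 0.7840).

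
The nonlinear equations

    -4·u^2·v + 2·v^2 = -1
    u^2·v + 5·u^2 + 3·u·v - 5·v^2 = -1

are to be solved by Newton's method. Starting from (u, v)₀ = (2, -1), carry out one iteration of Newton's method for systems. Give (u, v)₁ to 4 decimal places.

(1.1379, -0.7397)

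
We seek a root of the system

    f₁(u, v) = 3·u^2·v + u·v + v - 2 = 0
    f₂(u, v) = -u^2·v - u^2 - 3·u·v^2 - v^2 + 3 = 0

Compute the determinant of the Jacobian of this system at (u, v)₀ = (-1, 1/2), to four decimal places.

-9.2500

J = [[6·u·v + v, 3·u^2 + u + 1], [-2·u·v - 2·u - 3·v^2, -u^2 - 6·u·v - 2·v]].
At the point, J = [[-2.5000, 3.0000], [2.2500, 1.0000]].
det J = -9.2500.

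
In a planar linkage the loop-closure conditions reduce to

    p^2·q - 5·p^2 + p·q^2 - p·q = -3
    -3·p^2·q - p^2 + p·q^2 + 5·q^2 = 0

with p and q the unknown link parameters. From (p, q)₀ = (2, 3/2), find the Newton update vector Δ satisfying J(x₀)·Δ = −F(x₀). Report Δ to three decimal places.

(0.916, 2.705)

At (2, 3/2): F = (-9.500, -6.250).
Jacobian J = [[2·p·q - 10·p + q^2 - q, p^2 + 2·p·q - p], [-6·p·q - 2·p + q^2, -3·p^2 + 2·p·q + 10·q]].
At the point, J = [[-13.250, 8.000], [-19.750, 9.000]] (det J = 38.750).
Solving J·Δ = −F gives Δ = (0.916, 2.705).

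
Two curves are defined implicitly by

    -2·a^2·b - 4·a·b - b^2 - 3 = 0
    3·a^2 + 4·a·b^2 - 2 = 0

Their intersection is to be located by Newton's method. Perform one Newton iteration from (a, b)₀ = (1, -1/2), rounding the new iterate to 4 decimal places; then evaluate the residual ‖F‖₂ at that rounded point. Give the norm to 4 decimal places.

At (1, -1/2): F = (-0.2500, 2.0000).
Jacobian J = [[-4·a·b - 4·b, -2·a^2 - 4·a - 2·b], [6·a + 4·b^2, 8·a·b]].
At the point, J = [[4.0000, -5.0000], [7.0000, -4.0000]] (det J = 19.0000).
Solving J·Δ = −F gives Δ = (-0.5789, -0.5132).
Then the next iterate is (a, b)₁ = (0.4211, -1.0132).
Re-evaluating at (0.4211, -1.0132): F = (-1.960608, 0.261137), so ‖F‖₂ = 1.9779.

1.9779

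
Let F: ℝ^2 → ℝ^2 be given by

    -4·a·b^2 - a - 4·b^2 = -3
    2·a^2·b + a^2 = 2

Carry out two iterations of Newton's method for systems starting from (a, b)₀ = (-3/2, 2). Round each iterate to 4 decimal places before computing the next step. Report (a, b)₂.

(-0.2740, 3.0421)

At (-3/2, 2): F = (12.5000, 9.2500).
Jacobian J = [[-4·b^2 - 1, -8·a·b - 8·b], [4·a·b + 2·a, 2·a^2]].
At the point, J = [[-17.0000, 8.0000], [-15.0000, 4.5000]] (det J = 43.5000).
Solving J·Δ = −F gives Δ = (0.4080, -0.6954).
Then the next iterate is (a, b)₁ = (-1.0920, 1.3046).
Round to (-1.0920, 1.3046) and repeat: F = (4.718329, 2.303841), J = [[-7.807925, 0.960186], [-7.882493, 2.384928]].
Δ = (0.8180, 1.7375), so (a, b)₂ = (-0.2740, 3.0421).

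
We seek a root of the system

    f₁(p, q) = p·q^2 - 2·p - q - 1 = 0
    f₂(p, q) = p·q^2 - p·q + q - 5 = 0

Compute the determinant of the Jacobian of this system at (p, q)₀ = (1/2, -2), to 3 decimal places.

15.000

J = [[q^2 - 2, 2·p·q - 1], [q^2 - q, 2·p·q - p + 1]].
At the point, J = [[2.000, -3.000], [6.000, -1.500]].
det J = 15.000.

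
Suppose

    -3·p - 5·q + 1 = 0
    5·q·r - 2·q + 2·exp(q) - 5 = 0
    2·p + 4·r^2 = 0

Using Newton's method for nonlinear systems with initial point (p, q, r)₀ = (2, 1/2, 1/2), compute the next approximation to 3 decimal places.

At (2, 1/2, 1/2): F = (-7.500, -1.45256, 5.000).
Jacobian J = [[-3, -5, 0], [0, 5·r + 2·exp(q) - 2, 5·q], [2, 0, 8·r]].
At the point, J = [[-3.000, -5.000, 0.000], [0.000, 3.79744, 2.500], [2.000, 0.000, 4.000]] (det J = -70.56931).
Solving J·Δ = −F gives Δ = (-2.912, 0.247, 0.206).
Then the next iterate is (p, q, r)₁ = (-0.912, 0.747, 0.706).

(-0.912, 0.747, 0.706)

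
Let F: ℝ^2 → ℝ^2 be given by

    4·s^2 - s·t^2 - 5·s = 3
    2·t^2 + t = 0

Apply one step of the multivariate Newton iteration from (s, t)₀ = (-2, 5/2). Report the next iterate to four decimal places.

(-1.1977, 1.1364)

At (-2, 5/2): F = (35.5000, 15.0000).
Jacobian J = [[8·s - t^2 - 5, -2·s·t], [0, 4·t + 1]].
At the point, J = [[-27.2500, 10.0000], [0.0000, 11.0000]] (det J = -299.7500).
Solving J·Δ = −F gives Δ = (0.8023, -1.3636).
Then the next iterate is (s, t)₁ = (-1.1977, 1.1364).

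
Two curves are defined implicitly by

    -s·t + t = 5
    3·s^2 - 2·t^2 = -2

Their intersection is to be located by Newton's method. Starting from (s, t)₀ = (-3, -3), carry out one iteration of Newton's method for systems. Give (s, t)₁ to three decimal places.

(-0.704, -0.472)

At (-3, -3): F = (-17.000, 11.000).
Jacobian J = [[-t, -s + 1], [6·s, -4·t]].
At the point, J = [[3.000, 4.000], [-18.000, 12.000]] (det J = 108.000).
Solving J·Δ = −F gives Δ = (2.296, 2.528).
Then the next iterate is (s, t)₁ = (-0.704, -0.472).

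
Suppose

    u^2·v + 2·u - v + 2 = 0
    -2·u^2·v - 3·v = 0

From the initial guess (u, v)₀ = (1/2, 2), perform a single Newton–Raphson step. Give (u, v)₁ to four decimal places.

(-0.1176, 0.7059)

At (1/2, 2): F = (1.5000, -7.0000).
Jacobian J = [[2·u·v + 2, u^2 - 1], [-4·u·v, -2·u^2 - 3]].
At the point, J = [[4.0000, -0.7500], [-4.0000, -3.5000]] (det J = -17.0000).
Solving J·Δ = −F gives Δ = (-0.6176, -1.2941).
Then the next iterate is (u, v)₁ = (-0.1176, 0.7059).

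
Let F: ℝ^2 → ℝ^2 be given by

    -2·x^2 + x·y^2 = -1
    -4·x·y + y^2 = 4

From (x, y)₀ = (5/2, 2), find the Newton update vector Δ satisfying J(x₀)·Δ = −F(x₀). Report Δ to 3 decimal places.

(-1.802, -0.931)

At (5/2, 2): F = (-1.500, -20.000).
Jacobian J = [[-4·x + y^2, 2·x·y], [-4·y, -4·x + 2·y]].
At the point, J = [[-6.000, 10.000], [-8.000, -6.000]] (det J = 116.000).
Solving J·Δ = −F gives Δ = (-1.802, -0.931).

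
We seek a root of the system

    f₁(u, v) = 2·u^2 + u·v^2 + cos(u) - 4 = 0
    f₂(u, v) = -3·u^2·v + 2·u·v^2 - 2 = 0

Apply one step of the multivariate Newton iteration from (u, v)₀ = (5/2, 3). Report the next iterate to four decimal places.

(1.6201, 2.0661)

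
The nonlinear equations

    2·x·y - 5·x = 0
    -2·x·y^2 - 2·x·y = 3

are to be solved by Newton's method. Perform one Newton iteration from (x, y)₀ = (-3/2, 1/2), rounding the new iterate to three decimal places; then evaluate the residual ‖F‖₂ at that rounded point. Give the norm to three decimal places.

2.130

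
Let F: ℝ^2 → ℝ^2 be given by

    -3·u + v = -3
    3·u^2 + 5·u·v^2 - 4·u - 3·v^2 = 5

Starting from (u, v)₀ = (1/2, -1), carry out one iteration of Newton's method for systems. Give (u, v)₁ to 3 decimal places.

At (1/2, -1): F = (0.500, -6.750).
Jacobian J = [[-3, 1], [6·u + 5·v^2 - 4, 10·u·v - 6·v]].
At the point, J = [[-3.000, 1.000], [4.000, 1.000]] (det J = -7.000).
Solving J·Δ = −F gives Δ = (1.036, 2.607).
Then the next iterate is (u, v)₁ = (1.536, 1.607).

(1.536, 1.607)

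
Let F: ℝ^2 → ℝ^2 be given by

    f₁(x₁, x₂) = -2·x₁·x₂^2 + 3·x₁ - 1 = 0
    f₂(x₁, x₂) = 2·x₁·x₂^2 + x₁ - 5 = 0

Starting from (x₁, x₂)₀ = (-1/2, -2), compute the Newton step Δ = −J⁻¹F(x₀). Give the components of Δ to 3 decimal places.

(2.000, -2.125)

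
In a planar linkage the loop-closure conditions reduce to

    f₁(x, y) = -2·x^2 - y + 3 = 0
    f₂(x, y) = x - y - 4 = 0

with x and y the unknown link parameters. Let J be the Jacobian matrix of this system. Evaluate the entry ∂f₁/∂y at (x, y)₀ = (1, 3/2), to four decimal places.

∂f₁/∂y = -1.
At (1, 3/2) this is -1.0000.

-1.0000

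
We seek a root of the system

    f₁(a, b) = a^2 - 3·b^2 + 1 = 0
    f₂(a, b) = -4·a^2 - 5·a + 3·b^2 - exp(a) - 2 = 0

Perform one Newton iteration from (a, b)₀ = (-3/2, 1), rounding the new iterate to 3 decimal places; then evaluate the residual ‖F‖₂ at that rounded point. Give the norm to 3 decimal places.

At (-3/2, 1): F = (0.250, -0.72313).
Jacobian J = [[2·a, -6·b], [-8·a - exp(a) - 5, 6·b]].
At the point, J = [[-3.000, -6.000], [6.77687, 6.000]] (det J = 22.66122).
Solving J·Δ = −F gives Δ = (0.125, -0.021).
Then the next iterate is (a, b)₁ = (-1.375, 0.979).
Re-evaluating at (-1.375, 0.979): F = (0.01530, -0.06502), so ‖F‖₂ = 0.067.

0.067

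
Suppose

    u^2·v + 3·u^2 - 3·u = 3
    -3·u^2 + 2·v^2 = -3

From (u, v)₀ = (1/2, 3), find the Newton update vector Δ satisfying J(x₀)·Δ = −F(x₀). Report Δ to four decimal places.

(1.1173, -1.4082)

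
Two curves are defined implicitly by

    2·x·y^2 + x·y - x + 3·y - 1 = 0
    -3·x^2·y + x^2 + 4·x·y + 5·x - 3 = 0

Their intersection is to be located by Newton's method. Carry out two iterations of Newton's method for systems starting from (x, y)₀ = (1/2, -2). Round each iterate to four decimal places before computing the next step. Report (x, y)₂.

(1.0311, -2.4202)

At (1/2, -2): F = (-4.5000, -2.7500).
Jacobian J = [[2·y^2 + y - 1, 4·x·y + x + 3], [-6·x·y + 2·x + 4·y + 5, -3·x^2 + 4·x]].
At the point, J = [[5.0000, -0.5000], [4.0000, 1.2500]] (det J = 8.2500).
Solving J·Δ = −F gives Δ = (0.8485, -0.5152).
Then the next iterate is (x, y)₁ = (1.3485, -2.5152).
Round to (1.3485, -2.5152) and repeat: F = (3.775998, 5.715277), J = [[9.137262, -9.218489], [17.986683, -0.061357]].
Δ = (-0.3174, 0.0950), so (x, y)₂ = (1.0311, -2.4202).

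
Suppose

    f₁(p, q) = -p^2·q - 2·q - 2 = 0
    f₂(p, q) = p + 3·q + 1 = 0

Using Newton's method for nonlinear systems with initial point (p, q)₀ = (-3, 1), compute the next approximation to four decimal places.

(-2.0345, 0.3448)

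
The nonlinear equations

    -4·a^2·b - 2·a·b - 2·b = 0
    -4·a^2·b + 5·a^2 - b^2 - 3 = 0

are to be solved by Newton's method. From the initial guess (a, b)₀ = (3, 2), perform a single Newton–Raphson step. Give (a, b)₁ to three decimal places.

At (3, 2): F = (-88.000, -34.000).
Jacobian J = [[-8·a·b - 2·b, -4·a^2 - 2·a - 2], [-8·a·b + 10·a, -4·a^2 - 2·b]].
At the point, J = [[-52.000, -44.000], [-18.000, -40.000]] (det J = 1288.000).
Solving J·Δ = −F gives Δ = (-1.571, -0.143).
Then the next iterate is (a, b)₁ = (1.429, 1.857).

(1.429, 1.857)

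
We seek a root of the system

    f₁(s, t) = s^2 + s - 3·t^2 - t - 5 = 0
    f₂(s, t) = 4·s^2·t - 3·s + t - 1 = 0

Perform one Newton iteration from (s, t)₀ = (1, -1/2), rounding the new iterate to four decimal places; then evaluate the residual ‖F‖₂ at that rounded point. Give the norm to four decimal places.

6.4977

At (1, -1/2): F = (-3.2500, -6.5000).
Jacobian J = [[2·s + 1, -6·t - 1], [8·s·t - 3, 4·s^2 + 1]].
At the point, J = [[3.0000, 2.0000], [-7.0000, 5.0000]] (det J = 29.0000).
Solving J·Δ = −F gives Δ = (0.1121, 1.4569).
Then the next iterate is (s, t)₁ = (1.1121, 0.9569).
Re-evaluating at (1.1121, 0.9569): F = (-6.355006, 1.354447), so ‖F‖₂ = 6.4977.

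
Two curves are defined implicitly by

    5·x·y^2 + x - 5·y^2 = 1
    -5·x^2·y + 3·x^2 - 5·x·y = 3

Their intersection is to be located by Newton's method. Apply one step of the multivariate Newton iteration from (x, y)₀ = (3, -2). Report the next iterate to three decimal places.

(1.566, -1.703)

At (3, -2): F = (42.000, 144.000).
Jacobian J = [[5·y^2 + 1, 10·x·y - 10·y], [-10·x·y + 6·x - 5·y, -5·x^2 - 5·x]].
At the point, J = [[21.000, -40.000], [88.000, -60.000]] (det J = 2260.000).
Solving J·Δ = −F gives Δ = (-1.434, 0.297).
Then the next iterate is (x, y)₁ = (1.566, -1.703).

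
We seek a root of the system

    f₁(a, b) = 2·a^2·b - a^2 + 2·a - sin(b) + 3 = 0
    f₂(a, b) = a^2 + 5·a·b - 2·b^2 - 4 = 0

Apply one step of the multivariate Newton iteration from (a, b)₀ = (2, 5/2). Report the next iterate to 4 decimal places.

(1.2424, 1.5041)

At (2, 5/2): F = (22.401528, 12.5000).
Jacobian J = [[4·a·b - 2·a + 2, 2·a^2 - cos(b)], [2·a + 5·b, 5·a - 4·b]].
At the point, J = [[18.0000, 8.801144], [16.5000, 0.0000]] (det J = -145.218870).
Solving J·Δ = −F gives Δ = (-0.7576, -0.9959).
Then the next iterate is (a, b)₁ = (1.2424, 1.5041).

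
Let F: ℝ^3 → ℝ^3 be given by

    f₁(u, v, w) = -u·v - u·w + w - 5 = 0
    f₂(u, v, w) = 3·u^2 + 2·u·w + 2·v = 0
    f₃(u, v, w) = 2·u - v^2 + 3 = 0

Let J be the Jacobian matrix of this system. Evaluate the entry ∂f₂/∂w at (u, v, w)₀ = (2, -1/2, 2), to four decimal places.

4.0000

∂f₂/∂w = 2·u.
At (2, -1/2, 2) this is 4.0000.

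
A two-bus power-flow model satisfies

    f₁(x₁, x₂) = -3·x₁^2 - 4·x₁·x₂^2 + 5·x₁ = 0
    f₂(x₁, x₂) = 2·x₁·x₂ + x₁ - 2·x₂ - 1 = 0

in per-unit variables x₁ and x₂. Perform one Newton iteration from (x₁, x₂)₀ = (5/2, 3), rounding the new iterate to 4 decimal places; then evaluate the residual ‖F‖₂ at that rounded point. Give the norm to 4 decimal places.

At (5/2, 3): F = (-96.2500, 10.5000).
Jacobian J = [[-6·x₁ - 4·x₂^2 + 5, -8·x₁·x₂], [2·x₂ + 1, 2·x₁ - 2]].
At the point, J = [[-46.0000, -60.0000], [7.0000, 3.0000]] (det J = 282.0000).
Solving J·Δ = −F gives Δ = (-1.2101, -0.6764).
Then the next iterate is (x₁, x₂)₁ = (1.2899, 2.3236).
Re-evaluating at (1.2899, 2.3236): F = (-26.399310, 1.637123), so ‖F‖₂ = 26.4500.

26.4500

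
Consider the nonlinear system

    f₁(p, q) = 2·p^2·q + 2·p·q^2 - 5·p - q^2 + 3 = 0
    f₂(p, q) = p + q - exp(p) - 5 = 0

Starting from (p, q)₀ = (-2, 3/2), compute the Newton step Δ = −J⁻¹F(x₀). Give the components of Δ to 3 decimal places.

(-3.986, 9.082)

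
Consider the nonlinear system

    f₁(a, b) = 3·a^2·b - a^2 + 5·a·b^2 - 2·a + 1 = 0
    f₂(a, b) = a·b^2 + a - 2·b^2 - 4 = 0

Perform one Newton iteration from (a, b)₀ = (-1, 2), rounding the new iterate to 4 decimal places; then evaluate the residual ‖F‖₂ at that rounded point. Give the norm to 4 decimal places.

4859.7896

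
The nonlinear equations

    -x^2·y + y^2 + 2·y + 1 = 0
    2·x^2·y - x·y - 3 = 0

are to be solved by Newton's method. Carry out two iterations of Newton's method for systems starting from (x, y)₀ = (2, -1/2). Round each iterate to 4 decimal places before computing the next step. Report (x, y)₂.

(3.9247, 1.0882)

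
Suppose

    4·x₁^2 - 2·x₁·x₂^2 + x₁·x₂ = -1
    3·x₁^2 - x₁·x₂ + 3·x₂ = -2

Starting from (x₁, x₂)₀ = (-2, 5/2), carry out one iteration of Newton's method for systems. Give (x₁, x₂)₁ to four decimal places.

At (-2, 5/2): F = (37.0000, 26.5000).
Jacobian J = [[8·x₁ - 2·x₂^2 + x₂, -4·x₁·x₂ + x₁], [6·x₁ - x₂, -x₁ + 3]].
At the point, J = [[-26.0000, 18.0000], [-14.5000, 5.0000]] (det J = 131.0000).
Solving J·Δ = −F gives Δ = (2.2290, 1.1641).
Then the next iterate is (x₁, x₂)₁ = (0.2290, 3.6641).

(0.2290, 3.6641)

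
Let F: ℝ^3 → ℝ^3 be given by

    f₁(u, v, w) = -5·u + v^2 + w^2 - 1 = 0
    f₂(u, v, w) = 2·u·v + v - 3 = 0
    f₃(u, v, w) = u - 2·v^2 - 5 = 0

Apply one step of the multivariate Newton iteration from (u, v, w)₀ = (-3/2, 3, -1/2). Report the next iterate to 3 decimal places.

At (-3/2, 3, -1/2): F = (15.750, -9.000, -24.500).
Jacobian J = [[-5, 2·v, 2·w], [2·v, 2·u + 1, 0], [1, -4·v, 0]].
At the point, J = [[-5.000, 6.000, -1.000], [6.000, -2.000, 0.000], [1.000, -12.000, 0.000]] (det J = 70.000).
Solving J·Δ = −F gives Δ = (0.843, -1.971, -0.293).
Then the next iterate is (u, v, w)₁ = (-0.657, 1.029, -0.793).

(-0.657, 1.029, -0.793)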